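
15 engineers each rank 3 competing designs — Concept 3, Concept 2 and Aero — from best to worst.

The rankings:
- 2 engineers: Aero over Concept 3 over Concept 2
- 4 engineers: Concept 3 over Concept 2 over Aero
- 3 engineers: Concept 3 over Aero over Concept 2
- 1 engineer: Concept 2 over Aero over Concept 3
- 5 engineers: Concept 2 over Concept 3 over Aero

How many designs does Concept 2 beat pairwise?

1

Concept 2 against each rival (15 engineers):
Concept 2 vs Concept 3: Concept 2 preferred on 1+5 = 6 ballots; Concept 3 wins 9–6.
Concept 2 vs Aero: Concept 2 is ranked higher on 4+1+5 = 10 ballots, Aero on 5. Concept 2 wins 10–5.
Concept 2 beats Aero; loses to Concept 3 — 1 pairwise win.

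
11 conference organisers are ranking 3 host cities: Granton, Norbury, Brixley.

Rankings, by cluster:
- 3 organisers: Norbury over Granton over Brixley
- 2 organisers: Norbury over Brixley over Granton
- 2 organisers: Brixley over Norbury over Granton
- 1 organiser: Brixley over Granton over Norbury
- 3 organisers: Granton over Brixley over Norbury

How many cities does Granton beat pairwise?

Granton against each rival (11 organisers):
Granton vs Norbury: Norbury, 7–4.
Granton vs Brixley: Granton wins 6–5.
Granton beats Brixley; loses to Norbury — 1 pairwise win.

1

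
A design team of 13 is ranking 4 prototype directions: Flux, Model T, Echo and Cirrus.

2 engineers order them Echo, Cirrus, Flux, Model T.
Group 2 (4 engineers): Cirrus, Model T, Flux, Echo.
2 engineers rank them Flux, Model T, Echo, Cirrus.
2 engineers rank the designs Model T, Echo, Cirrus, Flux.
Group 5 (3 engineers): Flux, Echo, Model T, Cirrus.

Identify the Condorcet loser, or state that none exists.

Pairwise majorities:
Flux vs Model T: Flux, 7–6.
Flux vs Echo: Flux wins 9–4.
Flux vs Cirrus: 2+3 = 5 for Flux, 8 for Cirrus — Cirrus by 8–5.
Model T vs Echo: Model T wins 8–5.
Model T vs Cirrus: Model T, 7–6.
Echo–Cirrus: Echo 9–4.
Each design has at least one pairwise win (Flux beats Model T; Model T beats Echo; Echo beats Cirrus; Cirrus beats Flux) — no Condorcet loser.

none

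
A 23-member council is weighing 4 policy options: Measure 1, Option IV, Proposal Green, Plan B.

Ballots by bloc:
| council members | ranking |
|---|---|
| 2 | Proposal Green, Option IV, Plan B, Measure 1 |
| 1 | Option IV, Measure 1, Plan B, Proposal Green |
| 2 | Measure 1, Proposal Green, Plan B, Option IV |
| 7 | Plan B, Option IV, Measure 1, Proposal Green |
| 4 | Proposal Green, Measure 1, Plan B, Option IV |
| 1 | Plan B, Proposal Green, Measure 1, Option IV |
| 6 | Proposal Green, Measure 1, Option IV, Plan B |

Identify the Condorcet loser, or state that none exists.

Option IV

Head-to-head results (23 council members):
Measure 1 vs Option IV: 2+4+1+6 = 13 for Measure 1, 10 for Option IV — Measure 1 by 13–10.
Measure 1–Proposal Green: Proposal Green 13–10.
Measure 1–Plan B: Measure 1 13–10.
Option IV–Proposal Green: Proposal Green 15–8.
Option IV vs Plan B: Plan B wins 14–9.
Proposal Green vs Plan B: Proposal Green wins 14–9.
Option IV is beaten in every head-to-head and is the Condorcet loser.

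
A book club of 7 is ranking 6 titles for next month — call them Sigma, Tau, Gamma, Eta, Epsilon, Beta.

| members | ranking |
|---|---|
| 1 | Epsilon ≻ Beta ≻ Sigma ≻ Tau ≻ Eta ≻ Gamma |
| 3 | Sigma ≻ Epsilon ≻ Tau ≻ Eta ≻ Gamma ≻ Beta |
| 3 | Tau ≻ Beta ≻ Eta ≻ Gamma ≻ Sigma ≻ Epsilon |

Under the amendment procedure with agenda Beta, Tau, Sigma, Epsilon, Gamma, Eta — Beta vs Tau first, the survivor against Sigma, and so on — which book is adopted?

Round 1: Beta vs Tau — 1–6, Tau advances.
Round 2: Tau vs Sigma — 3–4, Sigma advances.
Round 3: Sigma vs Epsilon — 6–1, Sigma advances.
Round 4: Sigma vs Gamma — 4–3, Sigma advances.
Round 5: Sigma vs Eta — 4–3, Sigma advances.
Sigma survives the agenda.

Sigma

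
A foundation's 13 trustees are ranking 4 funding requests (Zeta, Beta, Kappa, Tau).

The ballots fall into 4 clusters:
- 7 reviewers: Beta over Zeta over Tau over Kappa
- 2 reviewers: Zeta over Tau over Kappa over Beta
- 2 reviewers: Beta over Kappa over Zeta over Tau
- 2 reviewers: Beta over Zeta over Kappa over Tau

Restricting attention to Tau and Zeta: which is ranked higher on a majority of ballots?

No ballot ranks Tau above Zeta: 0.
Ballots ranking Zeta above Tau: 13 − 0 = 13.
Zeta wins the head-to-head 13–0.

Zeta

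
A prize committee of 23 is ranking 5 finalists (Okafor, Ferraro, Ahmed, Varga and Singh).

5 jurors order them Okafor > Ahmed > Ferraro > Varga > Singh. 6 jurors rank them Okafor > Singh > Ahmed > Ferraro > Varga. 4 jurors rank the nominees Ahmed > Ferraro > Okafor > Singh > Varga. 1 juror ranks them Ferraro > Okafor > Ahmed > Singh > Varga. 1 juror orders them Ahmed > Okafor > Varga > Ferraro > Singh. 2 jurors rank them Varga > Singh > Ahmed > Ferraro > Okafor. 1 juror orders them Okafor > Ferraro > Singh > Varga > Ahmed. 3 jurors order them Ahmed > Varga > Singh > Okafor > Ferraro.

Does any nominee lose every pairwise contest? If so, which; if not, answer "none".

Varga

Head-to-head results (23 jurors):
Okafor vs Ferraro: 5+6+1+1+3 = 16 for Okafor, 7 for Ferraro — Okafor by 16–7.
Okafor vs Ahmed: 5+6+1+1 = 13 for Okafor, 10 for Ahmed — Okafor by 13–10.
Okafor vs Varga: 5+6+4+1+1+1 = 18 for Okafor, 5 for Varga — Okafor by 18–5.
Okafor vs Singh: Okafor is ranked higher on 5+6+4+1+1+1 = 18 ballots, Singh on 5. Okafor wins 18–5.
Ferraro vs Ahmed: Ahmed wins 21–2.
Ferraro vs Varga: Ferraro preferred on 5+6+4+1+1 = 17 ballots; Ferraro wins 17–6.
Ferraro vs Singh: 12 to 11, Ferraro.
Ahmed vs Varga: Ahmed preferred on 5+6+4+1+1+3 = 20 ballots; Ahmed wins 20–3.
Ahmed–Singh: Ahmed 14–9.
Varga vs Singh: Varga is ranked higher on 5+1+2+3 = 11 ballots, Singh on 12. Singh wins 12–11.
Varga loses to every other nominee — it is the Condorcet loser.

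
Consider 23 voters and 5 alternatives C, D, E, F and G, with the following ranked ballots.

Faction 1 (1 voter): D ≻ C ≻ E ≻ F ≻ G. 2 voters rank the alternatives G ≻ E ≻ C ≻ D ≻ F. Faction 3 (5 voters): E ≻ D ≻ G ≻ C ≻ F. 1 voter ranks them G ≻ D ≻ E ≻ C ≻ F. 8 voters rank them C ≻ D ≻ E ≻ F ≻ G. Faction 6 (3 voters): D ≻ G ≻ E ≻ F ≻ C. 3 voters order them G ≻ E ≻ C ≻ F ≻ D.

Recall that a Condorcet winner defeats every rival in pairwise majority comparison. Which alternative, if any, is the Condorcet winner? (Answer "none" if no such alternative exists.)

Head-to-head results (23 voters):
C vs D: C, 13–10.
C vs E: E, 14–9.
C vs F: C wins 20–3.
C vs G: G wins 14–9.
D vs E: D, 13–10.
D vs F: D, 20–3.
D vs G: D wins 17–6.
E vs F: E wins 23–0.
E vs G: E wins 14–9.
F–G: G 14–9.
Each alternative drops at least one matchup (C loses to E; D loses to C; E loses to D; F loses to C; G loses to D); the cycle C beats D beats E beats C rules out a Condorcet winner.

none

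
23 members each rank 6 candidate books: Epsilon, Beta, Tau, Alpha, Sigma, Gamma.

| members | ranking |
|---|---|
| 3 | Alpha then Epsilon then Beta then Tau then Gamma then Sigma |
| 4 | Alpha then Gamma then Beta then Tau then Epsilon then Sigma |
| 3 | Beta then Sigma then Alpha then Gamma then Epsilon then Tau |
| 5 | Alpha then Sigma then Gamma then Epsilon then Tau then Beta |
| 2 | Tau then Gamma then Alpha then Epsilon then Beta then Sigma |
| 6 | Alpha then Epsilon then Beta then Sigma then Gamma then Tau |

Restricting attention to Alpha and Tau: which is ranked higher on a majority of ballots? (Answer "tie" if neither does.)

Ballots ranking Alpha above Tau: 3 + 4 + 3 + 5 + 6 = 21.
Ballots ranking Tau above Alpha: 23 − 21 = 2.
Alpha wins the head-to-head 21–2.

Alpha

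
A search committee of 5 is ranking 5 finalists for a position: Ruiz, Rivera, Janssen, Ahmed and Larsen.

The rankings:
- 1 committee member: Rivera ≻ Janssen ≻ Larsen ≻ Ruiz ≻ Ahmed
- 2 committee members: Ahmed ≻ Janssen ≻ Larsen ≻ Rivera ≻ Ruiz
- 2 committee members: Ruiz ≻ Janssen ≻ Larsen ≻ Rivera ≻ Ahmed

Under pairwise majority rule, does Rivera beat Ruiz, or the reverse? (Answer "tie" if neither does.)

Ballots ranking Rivera above Ruiz: 1 + 2 = 3.
Ballots ranking Ruiz above Rivera: 5 − 3 = 2.
Rivera wins the head-to-head 3–2.

Rivera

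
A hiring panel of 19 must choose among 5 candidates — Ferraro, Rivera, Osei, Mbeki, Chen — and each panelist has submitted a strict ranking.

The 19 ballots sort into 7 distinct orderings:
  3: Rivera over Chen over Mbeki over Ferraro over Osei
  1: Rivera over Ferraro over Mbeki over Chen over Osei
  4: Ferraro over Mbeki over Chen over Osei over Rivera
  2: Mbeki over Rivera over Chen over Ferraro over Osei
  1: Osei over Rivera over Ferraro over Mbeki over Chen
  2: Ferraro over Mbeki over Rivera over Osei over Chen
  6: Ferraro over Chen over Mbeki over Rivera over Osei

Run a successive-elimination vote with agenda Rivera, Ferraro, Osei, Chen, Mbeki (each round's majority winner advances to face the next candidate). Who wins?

Round 1: Rivera vs Ferraro — 7–12, Ferraro advances.
Round 2: Ferraro vs Osei — 18–1, Ferraro advances.
Round 3: Ferraro vs Chen — 14–5, Ferraro advances.
Round 4: Ferraro vs Mbeki — 14–5, Ferraro advances.
The agenda winner is Ferraro.

Ferraro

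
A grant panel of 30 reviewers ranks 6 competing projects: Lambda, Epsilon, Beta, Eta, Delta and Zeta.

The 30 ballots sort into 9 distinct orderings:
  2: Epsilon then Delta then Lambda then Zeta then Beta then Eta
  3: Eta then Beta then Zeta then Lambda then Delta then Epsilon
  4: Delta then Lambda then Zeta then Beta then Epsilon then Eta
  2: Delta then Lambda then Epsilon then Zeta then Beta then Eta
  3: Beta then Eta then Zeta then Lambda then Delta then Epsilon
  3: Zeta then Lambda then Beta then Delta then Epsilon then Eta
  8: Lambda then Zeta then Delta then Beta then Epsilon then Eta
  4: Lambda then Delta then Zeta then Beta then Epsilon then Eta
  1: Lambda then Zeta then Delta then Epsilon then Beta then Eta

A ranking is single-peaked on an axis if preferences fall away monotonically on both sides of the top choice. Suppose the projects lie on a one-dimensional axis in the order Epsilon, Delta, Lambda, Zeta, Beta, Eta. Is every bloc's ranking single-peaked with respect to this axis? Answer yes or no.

Axis positions: Epsilon=1, Delta=2, Lambda=3, Zeta=4, Beta=5, Eta=6.
Bloc 1 (peak Epsilon at position 1): ranking walks positions 1-2-3-4-5-6, expanding outward from the peak — single-peaked.
Bloc 2 (peak Eta at position 6): ranking walks positions 6-5-4-3-2-1, expanding outward from the peak — single-peaked.
Bloc 3 (peak Delta at position 2): ranking walks positions 2-3-4-5-1-6, expanding outward from the peak — single-peaked.
Bloc 4 (peak Delta at position 2): ranking walks positions 2-3-1-4-5-6, expanding outward from the peak — single-peaked.
Bloc 5 (peak Beta at position 5): ranking walks positions 5-6-4-3-2-1, expanding outward from the peak — single-peaked.
Bloc 6 (peak Zeta at position 4): ranking walks positions 4-3-5-2-1-6, expanding outward from the peak — single-peaked.
Bloc 7 (peak Lambda at position 3): ranking walks positions 3-4-2-5-1-6, expanding outward from the peak — single-peaked.
Bloc 8 (peak Lambda at position 3): ranking walks positions 3-2-4-5-1-6, expanding outward from the peak — single-peaked.
Bloc 9 (peak Lambda at position 3): ranking walks positions 3-4-2-1-5-6, expanding outward from the peak — single-peaked.
Every ranking is single-peaked on this axis.

yes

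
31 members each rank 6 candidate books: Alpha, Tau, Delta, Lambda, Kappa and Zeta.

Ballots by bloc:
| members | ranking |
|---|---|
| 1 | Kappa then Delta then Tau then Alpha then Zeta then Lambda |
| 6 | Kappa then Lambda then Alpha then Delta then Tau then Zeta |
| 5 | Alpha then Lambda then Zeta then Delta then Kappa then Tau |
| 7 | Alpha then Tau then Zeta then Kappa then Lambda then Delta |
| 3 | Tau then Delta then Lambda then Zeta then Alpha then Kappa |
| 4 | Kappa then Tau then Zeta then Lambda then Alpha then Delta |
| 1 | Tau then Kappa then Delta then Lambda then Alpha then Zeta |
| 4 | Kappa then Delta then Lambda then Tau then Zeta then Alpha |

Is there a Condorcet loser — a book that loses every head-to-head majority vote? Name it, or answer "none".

none

Pairwise majorities:
Alpha vs Tau: Alpha is ranked higher on 6+5+7 = 18 ballots, Tau on 13. Alpha wins 18–13.
Alpha vs Delta: Alpha wins 22–9.
Alpha vs Lambda: 1+5+7 = 13 for Alpha, 18 for Lambda — Lambda by 18–13.
Alpha vs Kappa: Kappa, 16–15.
Alpha vs Zeta: Alpha wins 20–11.
Tau vs Delta: Tau is ranked higher on 7+3+4+1 = 15 ballots, Delta on 16. Delta wins 16–15.
Tau vs Lambda: 16 to 15, Tau.
Tau–Kappa: Kappa 20–11.
Tau vs Zeta: Tau preferred on 26 ballots; Tau wins 26–5.
Delta vs Lambda: 9 to 22, Lambda.
Delta vs Kappa: Kappa wins 23–8.
Delta vs Zeta: 1+6+3+1+4 = 15 for Delta, 16 for Zeta — Zeta by 16–15.
Lambda vs Kappa: Lambda is ranked higher on 5+3 = 8 ballots, Kappa on 23. Kappa wins 23–8.
Lambda vs Zeta: 19 to 12, Lambda.
Kappa vs Zeta: 1+6+4+1+4 = 16 for Kappa, 15 for Zeta — Kappa by 16–15.
No book is winless: Alpha beats Tau; Tau beats Lambda; Delta beats Tau; Lambda beats Alpha; Kappa beats Alpha; Zeta beats Delta. There is no Condorcet loser.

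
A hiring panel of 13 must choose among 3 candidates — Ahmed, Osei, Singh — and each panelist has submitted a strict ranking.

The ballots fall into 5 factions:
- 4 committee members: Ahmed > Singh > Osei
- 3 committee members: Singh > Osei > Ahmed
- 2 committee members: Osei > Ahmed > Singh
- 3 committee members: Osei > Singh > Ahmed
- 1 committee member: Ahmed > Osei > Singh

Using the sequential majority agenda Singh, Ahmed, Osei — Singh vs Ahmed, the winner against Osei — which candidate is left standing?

Osei

Round 1: Singh vs Ahmed — 6–7, Ahmed advances.
Round 2: Ahmed vs Osei — 5–8, Osei advances.
Osei survives the agenda.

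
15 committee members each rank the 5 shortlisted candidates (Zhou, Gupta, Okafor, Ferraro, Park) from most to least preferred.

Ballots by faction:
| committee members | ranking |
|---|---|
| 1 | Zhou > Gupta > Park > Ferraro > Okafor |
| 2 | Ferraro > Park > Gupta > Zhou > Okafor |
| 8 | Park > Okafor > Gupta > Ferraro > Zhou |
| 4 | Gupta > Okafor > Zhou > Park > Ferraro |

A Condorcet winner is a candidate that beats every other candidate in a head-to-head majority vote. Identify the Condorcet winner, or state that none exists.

Pairwise majorities:
Zhou vs Gupta: 1 to 14, Gupta.
Zhou vs Okafor: 1+2 = 3 for Zhou, 12 for Okafor — Okafor by 12–3.
Zhou vs Ferraro: 1+4 = 5 for Zhou, 10 for Ferraro — Ferraro by 10–5.
Zhou vs Park: Zhou is ranked higher on 1+4 = 5 ballots, Park on 10. Park wins 10–5.
Gupta vs Okafor: 7 to 8, Okafor.
Gupta vs Ferraro: 1+8+4 = 13 for Gupta, 2 for Ferraro — Gupta by 13–2.
Gupta vs Park: Gupta preferred on 1+4 = 5 ballots; Park wins 10–5.
Okafor vs Ferraro: 8+4 = 12 for Okafor, 3 for Ferraro — Okafor by 12–3.
Okafor vs Park: Okafor is ranked higher on 4 ballots, Park on 11. Park wins 11–4.
Ferraro vs Park: 2 for Ferraro, 13 for Park — Park by 13–2.
Only Park has no losses; Park is the Condorcet winner.

Park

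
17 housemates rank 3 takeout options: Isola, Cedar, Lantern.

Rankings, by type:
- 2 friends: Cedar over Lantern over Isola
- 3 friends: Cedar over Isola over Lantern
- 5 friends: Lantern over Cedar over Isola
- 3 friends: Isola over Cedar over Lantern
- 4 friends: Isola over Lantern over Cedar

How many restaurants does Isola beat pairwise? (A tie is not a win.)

1

Isola against each rival (17 friends):
Isola vs Cedar: Isola preferred on 3+4 = 7 ballots; Cedar wins 10–7.
Isola vs Lantern: Isola preferred on 3+3+4 = 10 ballots; Isola wins 10–7.
Isola beats Lantern; loses to Cedar — 1 pairwise win.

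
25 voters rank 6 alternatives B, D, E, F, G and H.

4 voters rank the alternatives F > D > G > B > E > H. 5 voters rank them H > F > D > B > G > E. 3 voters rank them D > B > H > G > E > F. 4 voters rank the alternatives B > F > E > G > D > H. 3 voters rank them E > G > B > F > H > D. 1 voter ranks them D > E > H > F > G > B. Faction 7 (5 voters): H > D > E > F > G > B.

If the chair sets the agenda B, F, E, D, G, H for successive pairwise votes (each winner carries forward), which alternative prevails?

H

Round 1: B vs F — 10–15, F advances.
Round 2: F vs E — 13–12, F advances.
Round 3: F vs D — 16–9, F advances.
Round 4: F vs G — 19–6, F advances.
Round 5: F vs H — 11–14, H advances.
H survives the agenda.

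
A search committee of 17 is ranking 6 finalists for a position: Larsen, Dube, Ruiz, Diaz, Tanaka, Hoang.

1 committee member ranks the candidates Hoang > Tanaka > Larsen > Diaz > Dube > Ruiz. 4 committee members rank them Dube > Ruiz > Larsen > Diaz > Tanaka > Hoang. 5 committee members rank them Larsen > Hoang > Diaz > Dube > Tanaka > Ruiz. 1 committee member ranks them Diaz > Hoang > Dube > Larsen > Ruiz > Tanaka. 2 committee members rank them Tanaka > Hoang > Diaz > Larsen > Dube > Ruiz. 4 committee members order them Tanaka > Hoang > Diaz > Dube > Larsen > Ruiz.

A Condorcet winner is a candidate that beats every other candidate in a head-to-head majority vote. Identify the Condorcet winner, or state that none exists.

Check each pair by majority over 17 ballots:
Larsen vs Dube: 1+5+2 = 8 for Larsen, 9 for Dube — Dube by 9–8.
Larsen vs Ruiz: Larsen preferred on 1+5+1+2+4 = 13 ballots; Larsen wins 13–4.
Larsen vs Diaz: Larsen preferred on 1+4+5 = 10 ballots; Larsen wins 10–7.
Larsen vs Tanaka: 10 to 7, Larsen.
Larsen vs Hoang: 9 to 8, Larsen.
Dube vs Ruiz: Dube is ranked higher on 1+4+5+1+2+4 = 17 ballots, Ruiz on 0. Dube wins 17–0.
Dube vs Diaz: Dube preferred on 4 ballots; Diaz wins 13–4.
Dube vs Tanaka: Dube preferred on 4+5+1 = 10 ballots; Dube wins 10–7.
Dube vs Hoang: 4 to 13, Hoang.
Ruiz vs Diaz: 4 for Ruiz, 13 for Diaz — Diaz by 13–4.
Ruiz vs Tanaka: 5 to 12, Tanaka.
Ruiz vs Hoang: 4 for Ruiz, 13 for Hoang — Hoang by 13–4.
Diaz vs Tanaka: 10 to 7, Diaz.
Diaz vs Hoang: Diaz preferred on 4+1 = 5 ballots; Hoang wins 12–5.
Tanaka vs Hoang: 10 to 7, Tanaka.
Every candidate loses at least once (Larsen loses to Dube; Dube loses to Diaz; Ruiz loses to Larsen; Diaz loses to Larsen; Tanaka loses to Larsen; Hoang loses to Larsen). The majority relation contains the cycle Larsen > Diaz > Dube > Larsen, so there is no Condorcet winner.

none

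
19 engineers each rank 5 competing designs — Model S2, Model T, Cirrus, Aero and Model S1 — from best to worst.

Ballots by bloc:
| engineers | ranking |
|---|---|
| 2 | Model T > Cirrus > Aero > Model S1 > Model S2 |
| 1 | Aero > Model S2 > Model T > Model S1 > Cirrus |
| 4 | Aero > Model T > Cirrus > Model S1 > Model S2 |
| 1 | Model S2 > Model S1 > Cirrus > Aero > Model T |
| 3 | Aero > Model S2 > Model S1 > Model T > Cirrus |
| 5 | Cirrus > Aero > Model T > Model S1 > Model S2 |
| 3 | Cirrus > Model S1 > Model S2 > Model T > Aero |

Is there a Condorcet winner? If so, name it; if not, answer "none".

Head-to-head results (19 engineers):
Model S2–Model T: Model T 11–8.
Model S2 vs Cirrus: Cirrus wins 14–5.
Model S2 vs Aero: Aero wins 15–4.
Model S2 vs Model S1: Model S1 wins 14–5.
Model T–Cirrus: Model T 10–9.
Model T vs Aero: Aero wins 14–5.
Model T–Model S1: Model T 12–7.
Cirrus vs Aero: Cirrus wins 11–8.
Cirrus–Model S1: Cirrus 14–5.
Aero vs Model S1: Aero, 15–4.
Each design drops at least one matchup (Model S2 loses to Model T; Model T loses to Aero; Cirrus loses to Model T; Aero loses to Cirrus; Model S1 loses to Model T); the cycle Model T → Cirrus → Aero → Model T rules out a Condorcet winner.

none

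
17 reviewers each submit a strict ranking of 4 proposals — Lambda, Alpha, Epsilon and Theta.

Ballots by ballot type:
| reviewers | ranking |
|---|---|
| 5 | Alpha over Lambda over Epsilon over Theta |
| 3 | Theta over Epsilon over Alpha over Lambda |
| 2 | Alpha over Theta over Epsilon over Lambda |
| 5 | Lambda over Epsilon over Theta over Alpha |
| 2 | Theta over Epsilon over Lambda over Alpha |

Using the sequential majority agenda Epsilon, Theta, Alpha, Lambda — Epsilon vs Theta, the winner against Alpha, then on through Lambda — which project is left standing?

Lambda

Round 1: Epsilon vs Theta — 10–7, Epsilon advances.
Round 2: Epsilon vs Alpha — 10–7, Epsilon advances.
Round 3: Epsilon vs Lambda — 7–10, Lambda advances.
The agenda winner is Lambda.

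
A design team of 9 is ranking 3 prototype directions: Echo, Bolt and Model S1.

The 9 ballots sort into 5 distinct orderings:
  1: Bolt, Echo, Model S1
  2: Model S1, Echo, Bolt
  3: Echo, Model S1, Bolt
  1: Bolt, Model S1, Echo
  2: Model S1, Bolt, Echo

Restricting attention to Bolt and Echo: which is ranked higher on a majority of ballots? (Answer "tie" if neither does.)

Ballots ranking Bolt above Echo: 1 + 1 + 2 = 4.
Ballots ranking Echo above Bolt: 9 − 4 = 5.
Echo wins the head-to-head 5–4.

Echo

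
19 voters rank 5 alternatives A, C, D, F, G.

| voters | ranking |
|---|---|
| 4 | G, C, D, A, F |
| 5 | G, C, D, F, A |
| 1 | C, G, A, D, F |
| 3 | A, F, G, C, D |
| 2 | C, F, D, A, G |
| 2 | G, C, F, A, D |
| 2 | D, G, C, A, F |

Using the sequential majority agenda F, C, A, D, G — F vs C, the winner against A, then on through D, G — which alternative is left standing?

Round 1: F vs C — 3–16, C advances.
Round 2: C vs A — 16–3, C advances.
Round 3: C vs D — 17–2, C advances.
Round 4: C vs G — 3–16, G advances.
The agenda winner is G.

G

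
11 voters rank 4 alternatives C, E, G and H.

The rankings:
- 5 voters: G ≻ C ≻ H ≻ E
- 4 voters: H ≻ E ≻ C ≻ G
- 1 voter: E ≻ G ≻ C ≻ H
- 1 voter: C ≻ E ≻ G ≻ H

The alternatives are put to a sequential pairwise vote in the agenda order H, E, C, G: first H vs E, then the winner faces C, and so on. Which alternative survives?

G

Round 1: H vs E — 9–2, H advances.
Round 2: H vs C — 4–7, C advances.
Round 3: C vs G — 5–6, G advances.
The agenda winner is G.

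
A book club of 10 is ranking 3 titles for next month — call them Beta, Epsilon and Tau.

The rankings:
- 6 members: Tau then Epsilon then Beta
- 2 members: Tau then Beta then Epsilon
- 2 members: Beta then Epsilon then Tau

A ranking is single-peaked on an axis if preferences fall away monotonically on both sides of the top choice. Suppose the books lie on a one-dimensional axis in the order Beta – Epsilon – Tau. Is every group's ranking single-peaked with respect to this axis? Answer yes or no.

Axis positions: Beta=1, Epsilon=2, Tau=3.
Group 1 (peak Tau at position 3): ranking walks positions 3-2-1, expanding outward from the peak — single-peaked.
Group 2: ranking walks positions 3-1-2; Beta is ranked above Epsilon even though Epsilon lies between Beta and the peak Tau on the axis — preferences dip and rise again. Not single-peaked.
Group 3 (peak Beta at position 1): ranking walks positions 1-2-3, expanding outward from the peak — single-peaked.
Group 2 violates single-peakedness, so the profile is not single-peaked on this axis.

no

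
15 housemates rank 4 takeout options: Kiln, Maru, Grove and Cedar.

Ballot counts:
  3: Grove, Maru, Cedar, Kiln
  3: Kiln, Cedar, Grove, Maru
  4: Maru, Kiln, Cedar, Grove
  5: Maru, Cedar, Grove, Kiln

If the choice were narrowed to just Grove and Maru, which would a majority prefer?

Maru

Ballots ranking Grove above Maru: 3 + 3 = 6.
Ballots ranking Maru above Grove: 15 − 6 = 9.
Maru wins the head-to-head 9–6.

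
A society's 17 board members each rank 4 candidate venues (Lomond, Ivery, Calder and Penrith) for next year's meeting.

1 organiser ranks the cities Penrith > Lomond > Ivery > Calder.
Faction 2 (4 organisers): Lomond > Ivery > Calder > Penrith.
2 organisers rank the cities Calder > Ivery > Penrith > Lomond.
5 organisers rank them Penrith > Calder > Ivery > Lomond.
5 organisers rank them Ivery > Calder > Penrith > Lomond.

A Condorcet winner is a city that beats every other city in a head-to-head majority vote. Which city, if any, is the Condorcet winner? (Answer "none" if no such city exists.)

Head-to-head results (17 organisers):
Lomond–Ivery: Ivery 12–5.
Lomond vs Calder: Calder wins 12–5.
Lomond vs Penrith: Lomond preferred on 4 ballots; Penrith wins 13–4.
Ivery–Calder: Ivery 10–7.
Ivery vs Penrith: 11 to 6, Ivery.
Calder vs Penrith: Calder is ranked higher on 4+2+5 = 11 ballots, Penrith on 6. Calder wins 11–6.
Ivery defeats every rival head-to-head and is the Condorcet winner.

Ivery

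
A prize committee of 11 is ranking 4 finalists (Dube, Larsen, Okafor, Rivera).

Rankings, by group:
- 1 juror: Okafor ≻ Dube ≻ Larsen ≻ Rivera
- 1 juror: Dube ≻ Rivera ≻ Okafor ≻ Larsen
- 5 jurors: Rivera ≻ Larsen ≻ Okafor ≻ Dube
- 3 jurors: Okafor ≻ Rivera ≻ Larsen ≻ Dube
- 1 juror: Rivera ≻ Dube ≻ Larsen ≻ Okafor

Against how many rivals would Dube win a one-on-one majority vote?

0

Dube against each rival (11 jurors):
Dube vs Larsen: Dube is ranked higher on 1+1+1 = 3 ballots, Larsen on 8. Larsen wins 8–3.
Dube vs Okafor: Dube is ranked higher on 1+1 = 2 ballots, Okafor on 9. Okafor wins 9–2.
Dube vs Rivera: 2 to 9, Rivera.
Dube beats no one; loses to Larsen, Okafor, Rivera — 0 pairwise wins.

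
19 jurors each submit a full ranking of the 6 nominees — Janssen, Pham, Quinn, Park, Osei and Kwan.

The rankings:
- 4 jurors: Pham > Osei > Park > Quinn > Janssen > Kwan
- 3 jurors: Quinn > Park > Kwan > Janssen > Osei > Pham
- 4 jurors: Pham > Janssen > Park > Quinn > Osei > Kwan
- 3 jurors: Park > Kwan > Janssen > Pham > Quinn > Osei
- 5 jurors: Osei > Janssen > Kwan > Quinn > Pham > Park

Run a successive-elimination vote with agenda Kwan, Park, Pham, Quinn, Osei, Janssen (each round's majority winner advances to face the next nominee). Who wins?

Round 1: Kwan vs Park — 5–14, Park advances.
Round 2: Park vs Pham — 6–13, Pham advances.
Round 3: Pham vs Quinn — 11–8, Pham advances.
Round 4: Pham vs Osei — 11–8, Pham advances.
Round 5: Pham vs Janssen — 8–11, Janssen advances.
Janssen survives the agenda.

Janssen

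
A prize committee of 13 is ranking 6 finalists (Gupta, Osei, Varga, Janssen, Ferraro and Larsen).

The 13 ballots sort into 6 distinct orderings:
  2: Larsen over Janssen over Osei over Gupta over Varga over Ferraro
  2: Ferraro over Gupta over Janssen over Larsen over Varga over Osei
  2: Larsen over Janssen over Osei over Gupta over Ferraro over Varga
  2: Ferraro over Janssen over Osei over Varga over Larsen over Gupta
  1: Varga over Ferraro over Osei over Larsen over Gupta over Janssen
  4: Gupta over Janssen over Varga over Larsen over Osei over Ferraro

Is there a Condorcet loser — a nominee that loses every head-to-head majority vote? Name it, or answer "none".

Head-to-head results (13 jurors):
Gupta vs Osei: Osei, 7–6.
Gupta–Varga: Gupta 10–3.
Gupta vs Janssen: Gupta wins 7–6.
Gupta vs Ferraro: Gupta is ranked higher on 2+2+4 = 8 ballots, Ferraro on 5. Gupta wins 8–5.
Gupta vs Larsen: 6 to 7, Larsen.
Osei vs Varga: Varga, 7–6.
Osei–Janssen: Janssen 12–1.
Osei vs Ferraro: Osei wins 8–5.
Osei vs Larsen: Larsen, 10–3.
Varga vs Janssen: Varga preferred on 1 ballot; Janssen wins 12–1.
Varga–Ferraro: Varga 7–6.
Varga vs Larsen: 7 to 6, Varga.
Janssen vs Ferraro: Janssen, 8–5.
Janssen vs Larsen: Janssen is ranked higher on 2+2+4 = 8 ballots, Larsen on 5. Janssen wins 8–5.
Ferraro–Larsen: Larsen 8–5.
Ferraro loses to every other nominee — it is the Condorcet loser.

Ferraro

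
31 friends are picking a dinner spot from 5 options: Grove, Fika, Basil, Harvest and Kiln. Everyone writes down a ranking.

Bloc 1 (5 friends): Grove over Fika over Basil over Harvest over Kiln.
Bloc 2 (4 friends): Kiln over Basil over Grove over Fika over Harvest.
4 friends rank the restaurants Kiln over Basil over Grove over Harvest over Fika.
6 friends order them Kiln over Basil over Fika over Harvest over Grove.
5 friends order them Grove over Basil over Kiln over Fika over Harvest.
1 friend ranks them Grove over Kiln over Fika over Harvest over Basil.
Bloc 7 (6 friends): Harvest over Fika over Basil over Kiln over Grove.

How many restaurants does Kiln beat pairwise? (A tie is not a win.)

Kiln against each rival (31 friends):
Kiln–Grove: Kiln 20–11.
Kiln vs Fika: Kiln wins 20–11.
Kiln vs Basil: 15 to 16, Basil.
Kiln vs Harvest: Kiln preferred on 4+4+6+5+1 = 20 ballots; Kiln wins 20–11.
Kiln beats Grove, Fika, Harvest; loses to Basil — 3 pairwise wins.

3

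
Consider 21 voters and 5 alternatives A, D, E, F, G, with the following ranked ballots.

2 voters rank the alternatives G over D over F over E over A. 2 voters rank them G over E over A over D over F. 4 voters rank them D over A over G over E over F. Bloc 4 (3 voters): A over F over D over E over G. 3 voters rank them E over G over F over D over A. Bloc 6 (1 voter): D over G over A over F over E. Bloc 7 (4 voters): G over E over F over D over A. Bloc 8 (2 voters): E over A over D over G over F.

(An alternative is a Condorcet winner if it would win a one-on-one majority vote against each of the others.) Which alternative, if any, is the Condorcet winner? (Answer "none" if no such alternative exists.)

G

Pairwise majorities:
A vs D: A preferred on 2+3+2 = 7 ballots; D wins 14–7.
A vs E: 8 to 13, E.
A vs F: 2+4+3+1+2 = 12 for A, 9 for F — A by 12–9.
A vs G: A preferred on 4+3+2 = 9 ballots; G wins 12–9.
D vs E: D preferred on 2+4+3+1 = 10 ballots; E wins 11–10.
D vs F: D is ranked higher on 2+2+4+1+2 = 11 ballots, F on 10. D wins 11–10.
D vs G: D preferred on 4+3+1+2 = 10 ballots; G wins 11–10.
E vs F: 15 to 6, E.
E vs G: E is ranked higher on 3+3+2 = 8 ballots, G on 13. G wins 13–8.
F vs G: 3 for F, 18 for G — G by 18–3.
G beats each of A, D, E, F — G is the Condorcet winner.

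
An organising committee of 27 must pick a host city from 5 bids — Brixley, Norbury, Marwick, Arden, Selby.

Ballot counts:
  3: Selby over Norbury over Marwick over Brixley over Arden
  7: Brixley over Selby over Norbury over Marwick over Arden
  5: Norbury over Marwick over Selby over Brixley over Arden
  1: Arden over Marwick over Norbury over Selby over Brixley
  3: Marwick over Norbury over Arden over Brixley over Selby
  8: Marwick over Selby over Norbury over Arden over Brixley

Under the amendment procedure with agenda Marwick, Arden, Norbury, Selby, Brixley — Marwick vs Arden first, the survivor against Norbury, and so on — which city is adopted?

Selby

Round 1: Marwick vs Arden — 26–1, Marwick advances.
Round 2: Marwick vs Norbury — 12–15, Norbury advances.
Round 3: Norbury vs Selby — 9–18, Selby advances.
Round 4: Selby vs Brixley — 17–10, Selby advances.
Selby survives the agenda.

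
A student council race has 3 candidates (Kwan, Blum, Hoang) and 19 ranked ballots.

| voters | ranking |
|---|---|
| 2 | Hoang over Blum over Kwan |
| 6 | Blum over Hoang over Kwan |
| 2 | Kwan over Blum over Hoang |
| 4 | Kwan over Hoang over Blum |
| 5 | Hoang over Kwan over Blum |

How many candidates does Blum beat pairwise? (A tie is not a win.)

Blum against each rival (19 voters):
Blum vs Kwan: Kwan, 11–8.
Blum vs Hoang: Hoang wins 11–8.
Blum beats no one; loses to Kwan, Hoang — 0 pairwise wins.

0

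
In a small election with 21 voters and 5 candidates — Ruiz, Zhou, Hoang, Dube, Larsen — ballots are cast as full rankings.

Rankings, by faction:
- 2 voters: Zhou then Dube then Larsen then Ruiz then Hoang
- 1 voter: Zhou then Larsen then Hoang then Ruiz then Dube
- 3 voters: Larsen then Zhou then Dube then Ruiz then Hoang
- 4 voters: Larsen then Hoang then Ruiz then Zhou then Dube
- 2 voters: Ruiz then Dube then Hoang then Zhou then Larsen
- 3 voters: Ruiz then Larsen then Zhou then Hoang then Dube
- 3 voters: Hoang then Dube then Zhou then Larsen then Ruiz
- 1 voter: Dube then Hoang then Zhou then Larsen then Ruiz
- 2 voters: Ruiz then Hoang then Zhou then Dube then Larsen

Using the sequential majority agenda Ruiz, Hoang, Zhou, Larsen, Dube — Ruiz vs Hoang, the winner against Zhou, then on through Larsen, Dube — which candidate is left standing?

Round 1: Ruiz vs Hoang — 12–9, Ruiz advances.
Round 2: Ruiz vs Zhou — 11–10, Ruiz advances.
Round 3: Ruiz vs Larsen — 7–14, Larsen advances.
Round 4: Larsen vs Dube — 11–10, Larsen advances.
Larsen survives the agenda.

Larsen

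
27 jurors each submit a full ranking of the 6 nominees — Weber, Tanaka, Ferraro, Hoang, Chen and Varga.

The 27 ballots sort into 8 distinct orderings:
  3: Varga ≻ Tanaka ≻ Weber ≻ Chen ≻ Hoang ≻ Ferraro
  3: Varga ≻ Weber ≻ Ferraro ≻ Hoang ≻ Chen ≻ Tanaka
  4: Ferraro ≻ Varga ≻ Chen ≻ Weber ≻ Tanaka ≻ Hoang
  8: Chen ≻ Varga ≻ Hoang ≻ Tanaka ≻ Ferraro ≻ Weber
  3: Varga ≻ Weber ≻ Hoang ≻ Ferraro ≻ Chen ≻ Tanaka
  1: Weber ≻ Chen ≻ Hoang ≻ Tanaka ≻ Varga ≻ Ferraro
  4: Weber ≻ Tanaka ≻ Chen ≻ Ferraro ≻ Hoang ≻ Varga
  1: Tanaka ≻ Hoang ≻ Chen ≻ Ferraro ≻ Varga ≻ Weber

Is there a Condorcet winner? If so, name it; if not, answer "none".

none

Pairwise majorities:
Weber vs Tanaka: 15 to 12, Weber.
Weber vs Ferraro: Weber wins 14–13.
Weber vs Hoang: Weber, 18–9.
Weber vs Chen: 3+3+3+1+4 = 14 for Weber, 13 for Chen — Weber by 14–13.
Weber vs Varga: Varga wins 22–5.
Tanaka vs Ferraro: Tanaka wins 17–10.
Tanaka vs Hoang: Hoang, 15–12.
Tanaka vs Chen: 3+4+1 = 8 for Tanaka, 19 for Chen — Chen by 19–8.
Tanaka–Varga: Varga 21–6.
Ferraro vs Hoang: Ferraro is ranked higher on 3+4+4 = 11 ballots, Hoang on 16. Hoang wins 16–11.
Ferraro–Chen: Chen 17–10.
Ferraro–Varga: Varga 18–9.
Hoang–Chen: Chen 20–7.
Hoang vs Varga: Hoang preferred on 1+4+1 = 6 ballots; Varga wins 21–6.
Chen vs Varga: Chen is ranked higher on 8+1+4+1 = 14 ballots, Varga on 13. Chen wins 14–13.
Every nominee loses at least once (Weber loses to Varga; Tanaka loses to Weber; Ferraro loses to Weber; Hoang loses to Weber; Chen loses to Weber; Varga loses to Chen). The majority relation contains the cycle Weber > Chen > Varga > Weber, so there is no Condorcet winner.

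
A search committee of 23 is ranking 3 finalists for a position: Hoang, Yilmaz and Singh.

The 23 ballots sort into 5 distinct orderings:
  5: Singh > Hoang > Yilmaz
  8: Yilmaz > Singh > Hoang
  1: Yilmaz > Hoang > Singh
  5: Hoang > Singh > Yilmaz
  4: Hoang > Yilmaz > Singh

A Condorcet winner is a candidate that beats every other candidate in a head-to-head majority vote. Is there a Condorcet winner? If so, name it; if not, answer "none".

Head-to-head results (23 committee members):
Hoang vs Yilmaz: 5+5+4 = 14 for Hoang, 9 for Yilmaz — Hoang by 14–9.
Hoang vs Singh: 10 to 13, Singh.
Yilmaz vs Singh: 13 to 10, Yilmaz.
No candidate is unbeaten: Hoang loses to Singh; Yilmaz loses to Hoang; Singh loses to Yilmaz. In particular Hoang → Yilmaz → Singh → Hoang is a majority cycle — no Condorcet winner exists.

none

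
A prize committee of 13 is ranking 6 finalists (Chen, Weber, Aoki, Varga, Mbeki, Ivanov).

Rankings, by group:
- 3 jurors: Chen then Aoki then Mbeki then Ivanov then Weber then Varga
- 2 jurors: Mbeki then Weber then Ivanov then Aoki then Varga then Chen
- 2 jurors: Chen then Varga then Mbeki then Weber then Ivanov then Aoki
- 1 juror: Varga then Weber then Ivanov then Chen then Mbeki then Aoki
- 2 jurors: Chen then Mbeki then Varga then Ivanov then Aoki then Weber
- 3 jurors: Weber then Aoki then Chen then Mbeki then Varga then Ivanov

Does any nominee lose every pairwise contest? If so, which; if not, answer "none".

none

Head-to-head results (13 jurors):
Chen vs Weber: Chen preferred on 3+2+2 = 7 ballots; Chen wins 7–6.
Chen vs Aoki: Chen is ranked higher on 3+2+1+2 = 8 ballots, Aoki on 5. Chen wins 8–5.
Chen–Varga: Chen 10–3.
Chen vs Mbeki: Chen is ranked higher on 3+2+1+2+3 = 11 ballots, Mbeki on 2. Chen wins 11–2.
Chen vs Ivanov: 3+2+2+3 = 10 for Chen, 3 for Ivanov — Chen by 10–3.
Weber–Aoki: Weber 8–5.
Weber vs Varga: Weber, 8–5.
Weber vs Mbeki: Mbeki, 9–4.
Weber vs Ivanov: Weber, 8–5.
Aoki vs Varga: 8 to 5, Aoki.
Aoki vs Mbeki: 3+3 = 6 for Aoki, 7 for Mbeki — Mbeki by 7–6.
Aoki–Ivanov: Ivanov 7–6.
Varga–Mbeki: Mbeki 10–3.
Varga vs Ivanov: Varga wins 8–5.
Mbeki vs Ivanov: Mbeki, 12–1.
No nominee is winless: Chen beats Weber; Weber beats Aoki; Aoki beats Varga; Varga beats Ivanov; Mbeki beats Weber; Ivanov beats Aoki. There is no Condorcet loser.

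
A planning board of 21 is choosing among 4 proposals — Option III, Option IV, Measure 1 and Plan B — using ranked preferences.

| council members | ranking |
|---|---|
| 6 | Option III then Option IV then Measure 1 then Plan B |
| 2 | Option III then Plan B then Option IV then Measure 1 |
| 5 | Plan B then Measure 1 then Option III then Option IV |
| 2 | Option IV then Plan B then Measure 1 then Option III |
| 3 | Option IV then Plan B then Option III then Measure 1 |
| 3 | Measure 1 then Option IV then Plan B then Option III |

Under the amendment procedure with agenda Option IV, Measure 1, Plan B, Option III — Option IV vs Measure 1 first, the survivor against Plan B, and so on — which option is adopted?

Round 1: Option IV vs Measure 1 — 13–8, Option IV advances.
Round 2: Option IV vs Plan B — 14–7, Option IV advances.
Round 3: Option IV vs Option III — 8–13, Option III advances.
The agenda winner is Option III.

Option III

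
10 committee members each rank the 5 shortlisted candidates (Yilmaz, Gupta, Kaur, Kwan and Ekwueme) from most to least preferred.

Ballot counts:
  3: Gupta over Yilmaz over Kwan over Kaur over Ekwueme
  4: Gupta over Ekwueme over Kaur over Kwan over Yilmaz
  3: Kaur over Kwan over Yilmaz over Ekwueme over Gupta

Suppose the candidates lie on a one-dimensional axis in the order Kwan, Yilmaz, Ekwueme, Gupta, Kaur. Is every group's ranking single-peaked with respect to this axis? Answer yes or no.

Axis positions: Kwan=1, Yilmaz=2, Ekwueme=3, Gupta=4, Kaur=5.
Group 1: ranking walks positions 4-2-1-5-3; Yilmaz is ranked above Ekwueme even though Ekwueme lies between Yilmaz and the peak Gupta on the axis — preferences dip and rise again. Not single-peaked.
Group 2: ranking walks positions 4-3-5-1-2; Kwan is ranked above Yilmaz even though Yilmaz lies between Kwan and the peak Gupta on the axis — preferences dip and rise again. Not single-peaked.
Group 3: ranking walks positions 5-1-2-3-4; Kwan is ranked above Gupta even though Gupta lies between Kwan and the peak Kaur on the axis — preferences dip and rise again. Not single-peaked.
Group 1 violates single-peakedness, so the profile is not single-peaked on this axis.

no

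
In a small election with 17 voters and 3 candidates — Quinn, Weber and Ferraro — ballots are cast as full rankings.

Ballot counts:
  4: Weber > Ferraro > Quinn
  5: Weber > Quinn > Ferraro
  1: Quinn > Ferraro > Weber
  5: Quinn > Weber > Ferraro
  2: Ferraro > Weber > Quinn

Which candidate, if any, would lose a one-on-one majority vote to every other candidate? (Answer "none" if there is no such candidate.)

Pairwise majorities:
Quinn vs Weber: Quinn preferred on 1+5 = 6 ballots; Weber wins 11–6.
Quinn–Ferraro: Quinn 11–6.
Weber vs Ferraro: 4+5+5 = 14 for Weber, 3 for Ferraro — Weber by 14–3.
Only Ferraro has no wins; Ferraro is the Condorcet loser.

Ferraro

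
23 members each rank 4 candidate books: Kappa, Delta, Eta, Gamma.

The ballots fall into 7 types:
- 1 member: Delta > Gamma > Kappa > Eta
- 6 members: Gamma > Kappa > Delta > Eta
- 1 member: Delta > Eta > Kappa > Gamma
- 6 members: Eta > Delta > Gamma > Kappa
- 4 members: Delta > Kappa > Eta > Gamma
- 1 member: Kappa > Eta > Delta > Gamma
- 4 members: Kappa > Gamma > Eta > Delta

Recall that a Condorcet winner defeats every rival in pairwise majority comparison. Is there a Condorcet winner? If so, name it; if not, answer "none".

Delta

Head-to-head results (23 members):
Kappa–Delta: Delta 12–11.
Kappa–Eta: Kappa 16–7.
Kappa–Gamma: Gamma 13–10.
Delta vs Eta: Delta, 12–11.
Delta vs Gamma: Delta wins 13–10.
Eta vs Gamma: Eta wins 12–11.
Delta wins every pairwise contest, so Delta is the Condorcet winner.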